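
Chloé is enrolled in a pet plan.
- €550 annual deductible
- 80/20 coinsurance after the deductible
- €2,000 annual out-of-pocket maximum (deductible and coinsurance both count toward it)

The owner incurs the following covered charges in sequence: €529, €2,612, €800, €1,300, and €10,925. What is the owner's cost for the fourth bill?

€260

Bill 1, €529: fully absorbed by the deductible. Owner pays €529; OOP now €529.
Bill 2, €2,612: deductible takes €21, €2,591 remains; 20% of €2,591 = €518.20. Owner pays €539.20; OOP now €1,068.20.
Bill 3, €800: deductible met; 20% of €800 = €160. Owner owes €160 (running OOP €1,228.20).
Bill 4, €1,300: deductible met; 20% of €1,300 = €260. Cost to owner: €260. OOP to date €1,488.20.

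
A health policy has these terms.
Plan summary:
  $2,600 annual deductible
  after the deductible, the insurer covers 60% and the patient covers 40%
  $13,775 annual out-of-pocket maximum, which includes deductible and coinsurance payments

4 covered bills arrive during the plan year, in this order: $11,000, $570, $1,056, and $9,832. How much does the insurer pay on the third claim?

#1 ($11,000): $2,600 to deductible, leaving $8,400; patient's 40% is $3,360. Cost to patient: $5,960. OOP to date $5,960. Plan pays $11,000 − $5,960 = $5,040.
#2 ($570): deductible already satisfied, so patient's share is 40% × $570 = $228. Cost to patient: $228. OOP to date $6,188. Plan pays $570 − $228 = $342.
#3 ($1,056): deductible already satisfied, so patient's share is 40% × $1,056 = $422.40. Patient owes $422.40 (running OOP $6,610.40). Insurer: $1,056 − $422.40 = $633.60.

$633.60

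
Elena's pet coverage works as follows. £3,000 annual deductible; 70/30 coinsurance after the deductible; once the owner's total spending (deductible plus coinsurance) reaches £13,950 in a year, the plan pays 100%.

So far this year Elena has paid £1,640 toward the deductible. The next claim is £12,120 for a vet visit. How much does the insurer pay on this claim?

Remaining deductible: £3,000 − £1,640 = £1,360.
The remaining £10,760 (= £12,120 − £1,360) moves to coinsurance.
Owner's 30% share of £10,760 is £3,228.
Owner responsibility before any cap: £1,360 + £3,228 = £4,588.
Cumulative spending £1,640 + £4,588 = £6,228 stays under the £13,950 maximum.
The insurer covers the remainder: £12,120 − £4,588 = £7,532.

£7,532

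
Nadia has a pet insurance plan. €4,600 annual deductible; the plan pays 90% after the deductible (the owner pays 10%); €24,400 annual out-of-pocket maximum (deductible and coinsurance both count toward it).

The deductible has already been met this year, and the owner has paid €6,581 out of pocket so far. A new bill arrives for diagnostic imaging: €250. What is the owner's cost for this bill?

With the deductible met, the entire €250 is subject to coinsurance.
Owner's 10% share of €250 is €25.
Cumulative spending €6,581 + €25 = €6,606 stays under the €24,400 maximum.

€25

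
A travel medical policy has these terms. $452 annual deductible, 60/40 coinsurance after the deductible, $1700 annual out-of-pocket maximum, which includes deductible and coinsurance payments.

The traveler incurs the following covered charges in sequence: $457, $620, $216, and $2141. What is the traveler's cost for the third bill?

Bill 1, $457: $452 finishes the deductible; $5 goes to coinsurance; coinsurance $5 × 40% = $2. Cost to traveler: $454. OOP to date $454.
Bill 2, $620: 40% coinsurance on $620 = $248. Cost to traveler: $248. OOP to date $702.
Bill 3, $216: deductible already satisfied, so traveler's share is 40% × $216 = $86.40. Traveler pays $86.40; OOP now $788.40.

$86.40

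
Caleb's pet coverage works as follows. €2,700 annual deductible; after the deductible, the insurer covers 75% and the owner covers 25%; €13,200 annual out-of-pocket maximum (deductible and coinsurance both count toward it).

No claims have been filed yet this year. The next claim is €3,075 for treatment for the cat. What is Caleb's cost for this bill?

€2,793.75

Deductible not yet touched, so the first €2,700 of the bill goes to the deductible.
The remaining €375 (= €3,075 − €2,700) moves to coinsurance.
Coinsurance: €375 × 25% = €93.75.
Owner responsibility before any cap: €2,700 + €93.75 = €2,793.75.
Year-to-date out-of-pocket becomes €0 + €2,793.75 = €2,793.75, still under the €13,200 maximum, so no cap applies.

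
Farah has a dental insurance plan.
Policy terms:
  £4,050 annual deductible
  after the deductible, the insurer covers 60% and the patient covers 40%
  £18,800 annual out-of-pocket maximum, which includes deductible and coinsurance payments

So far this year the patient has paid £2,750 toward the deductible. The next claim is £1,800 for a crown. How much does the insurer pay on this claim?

£300

Remaining deductible: £4,050 − £2,750 = £1,300.
After the £1,300 deductible portion, £1,800 − £1,300 = £500 is subject to coinsurance.
Coinsurance: £500 × 40% = £200.
That puts the patient's cost at £1,300 + £200 = £1,500 before any cap.
Year-to-date out-of-pocket becomes £2,750 + £1,500 = £4,250, still under the £18,800 maximum, so no cap applies.
The plan picks up £1,800 − £1,500 = £300.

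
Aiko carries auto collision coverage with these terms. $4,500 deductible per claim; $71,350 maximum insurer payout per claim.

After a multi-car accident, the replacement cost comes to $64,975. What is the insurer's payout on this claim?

$60,475

After the deductible, $64,975 − $4,500 = $60,475 remains.
$60,475 is within the $71,350 limit, so the insurer pays $60,475.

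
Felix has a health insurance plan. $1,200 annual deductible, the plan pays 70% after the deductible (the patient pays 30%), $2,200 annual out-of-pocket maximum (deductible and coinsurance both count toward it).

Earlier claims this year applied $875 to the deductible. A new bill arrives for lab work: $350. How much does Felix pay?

$332.50

$875 of the $1,200 deductible is already met, leaving $325.
That leaves $350 − $325 = $25 for coinsurance.
Coinsurance: $25 × 30% = $7.50.
Patient responsibility before any cap: $325 + $7.50 = $332.50.
Total out-of-pocket so far would be $875 + $332.50 = $1,207.50, below the $2,200 cap — no reduction.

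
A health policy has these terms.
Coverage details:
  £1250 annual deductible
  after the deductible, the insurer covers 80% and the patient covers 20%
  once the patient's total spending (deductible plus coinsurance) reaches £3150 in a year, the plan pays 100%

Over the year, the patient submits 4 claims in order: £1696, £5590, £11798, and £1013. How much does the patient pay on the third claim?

£692.80

Bill 1, £1696: £1250 finishes the deductible; £446 goes to coinsurance; 20% of £446 = £89.20. Patient owes £1339.20 (running OOP £1339.20).
Bill 2, £5590: deductible met; 20% of £5590 = £1118. Patient owes £1118 (running OOP £2457.20).
Bill 3, £11798: 20% coinsurance on £11798 = £2359.60. That would push OOP to £4816.80, over the £3150 cap, so patient pays £3150 − £2457.20 = £692.80.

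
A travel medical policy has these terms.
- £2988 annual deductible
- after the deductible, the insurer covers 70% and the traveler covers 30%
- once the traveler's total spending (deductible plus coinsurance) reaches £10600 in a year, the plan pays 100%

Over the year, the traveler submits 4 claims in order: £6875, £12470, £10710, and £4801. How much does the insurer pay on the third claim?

#1 (£6875): deductible takes £2988, £3887 remains; traveler's 30% is £1166.10. Cost to traveler: £4154.10. OOP to date £4154.10. Insurer: £6875 − £4154.10 = £2720.90.
#2 (£12470): 30% coinsurance on £12470 = £3741. Cost to traveler: £3741. OOP to date £7895.10. Plan pays £12470 − £3741 = £8729.
#3 (£10710): 30% coinsurance on £10710 = £3213. Adding that to £7895.10 gives £11108.10, past the £10600 cap; traveler pays only £10600 − £7895.10 = £2704.90. Insurer: £10710 − £2704.90 = £8005.10.

£8005.10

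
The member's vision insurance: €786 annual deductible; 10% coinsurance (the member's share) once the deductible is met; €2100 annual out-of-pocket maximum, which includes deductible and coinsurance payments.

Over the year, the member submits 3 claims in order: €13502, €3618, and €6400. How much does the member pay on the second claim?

#1 (€13502): €786 finishes the deductible; €12716 goes to coinsurance; coinsurance €12716 × 10% = €1271.60. Cost to member: €2057.60. OOP to date €2057.60.
#2 (€3618): deductible already satisfied, so member's share is 10% × €3618 = €361.80. OOP would hit €2419.40 > €2100, so the cap limits the member to €2100 − €2057.60 = €42.40.

€42.40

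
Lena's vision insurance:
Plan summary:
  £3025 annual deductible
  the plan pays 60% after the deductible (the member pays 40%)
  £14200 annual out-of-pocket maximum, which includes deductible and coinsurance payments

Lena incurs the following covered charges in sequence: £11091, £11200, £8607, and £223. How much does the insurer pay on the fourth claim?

£197.20

Bill 1, £11091: £3025 finishes the deductible; £8066 goes to coinsurance; 40% of £8066 = £3226.40. Member pays £6251.40; OOP now £6251.40. Plan pays £11091 − £6251.40 = £4839.60.
Bill 2, £11200: deductible met; 40% of £11200 = £4480. Cost to member: £4480. OOP to date £10731.40. Insurer: £11200 − £4480 = £6720.
Bill 3, £8607: deductible already satisfied, so member's share is 40% × £8607 = £3442.80. Member owes £3442.80 (running OOP £14174.20). Insurer: £8607 − £3442.80 = £5164.20.
Bill 4, £223: deductible already satisfied, so member's share is 40% × £223 = £89.20. Adding that to £14174.20 gives £14263.40, past the £14200 cap; member pays only £14200 − £14174.20 = £25.80. Plan pays £223 − £25.80 = £197.20.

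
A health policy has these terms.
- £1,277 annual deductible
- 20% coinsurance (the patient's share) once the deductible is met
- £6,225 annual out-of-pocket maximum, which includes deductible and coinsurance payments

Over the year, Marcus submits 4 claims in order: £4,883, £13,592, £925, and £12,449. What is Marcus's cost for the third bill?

£185

Claim 1 — £4,883: £1,277 to deductible, leaving £3,606; coinsurance £3,606 × 20% = £721.20. Patient owes £1,998.20 (running OOP £1,998.20).
Claim 2 — £13,592: deductible met; 20% of £13,592 = £2,718.40. Cost to patient: £2,718.40. OOP to date £4,716.60.
Claim 3 — £925: deductible met; 20% of £925 = £185. Patient owes £185 (running OOP £4,901.60).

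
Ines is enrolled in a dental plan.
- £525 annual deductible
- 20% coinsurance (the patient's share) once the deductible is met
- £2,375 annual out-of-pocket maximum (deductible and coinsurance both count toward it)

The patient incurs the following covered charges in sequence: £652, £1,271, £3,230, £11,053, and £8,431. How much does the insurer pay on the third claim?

£2,584

Bill 1, £652: £525 to deductible, leaving £127; 20% of £127 = £25.40. Cost to patient: £550.40. OOP to date £550.40. Plan pays £652 − £550.40 = £101.60.
Bill 2, £1,271: deductible already satisfied, so patient's share is 20% × £1,271 = £254.20. Patient pays £254.20; OOP now £804.60. Plan pays £1,271 − £254.20 = £1,016.80.
Bill 3, £3,230: deductible already satisfied, so patient's share is 20% × £3,230 = £646. Patient pays £646; OOP now £1,450.60. Insurer: £3,230 − £646 = £2,584.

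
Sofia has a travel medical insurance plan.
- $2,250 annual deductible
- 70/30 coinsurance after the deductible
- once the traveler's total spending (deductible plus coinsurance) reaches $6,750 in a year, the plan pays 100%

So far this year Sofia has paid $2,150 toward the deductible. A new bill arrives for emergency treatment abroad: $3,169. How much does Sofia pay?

Deductible still to meet: $2,250 − $2,150 = $100.
The remaining $3,069 (= $3,169 − $100) moves to coinsurance.
Traveler's 30% share of $3,069 is $920.70.
Traveler responsibility before any cap: $100 + $920.70 = $1,020.70.
Cumulative spending $2,150 + $1,020.70 = $3,170.70 stays under the $6,750 maximum.

$1,020.70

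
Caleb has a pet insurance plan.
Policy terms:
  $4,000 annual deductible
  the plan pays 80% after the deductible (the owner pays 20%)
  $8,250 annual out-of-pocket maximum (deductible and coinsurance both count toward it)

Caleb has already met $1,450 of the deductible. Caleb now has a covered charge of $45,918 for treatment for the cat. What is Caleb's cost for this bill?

$6,800

$1,450 of the $4,000 deductible is already met, leaving $2,550.
That leaves $45,918 − $2,550 = $43,368 for coinsurance.
20% of $43,368 = $8,673.60 falls to the owner.
Owner responsibility before any cap: $2,550 + $8,673.60 = $11,223.60.
That would bring total out-of-pocket to $12,673.60, past the $8,250 cap. The owner is capped at $8,250 − $1,450 = $6,800 on this claim.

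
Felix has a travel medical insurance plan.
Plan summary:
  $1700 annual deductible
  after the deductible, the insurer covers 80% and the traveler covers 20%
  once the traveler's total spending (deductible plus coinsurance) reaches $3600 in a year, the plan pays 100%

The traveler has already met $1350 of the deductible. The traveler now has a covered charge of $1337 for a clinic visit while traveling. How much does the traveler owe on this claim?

$547.40

Remaining deductible: $1700 − $1350 = $350.
After the $350 deductible portion, $1337 − $350 = $987 is subject to coinsurance.
20% of $987 = $197.40 falls to the traveler.
That puts the traveler's cost at $350 + $197.40 = $547.40 before any cap.
Year-to-date out-of-pocket becomes $1350 + $547.40 = $1897.40, still under the $3600 maximum, so no cap applies.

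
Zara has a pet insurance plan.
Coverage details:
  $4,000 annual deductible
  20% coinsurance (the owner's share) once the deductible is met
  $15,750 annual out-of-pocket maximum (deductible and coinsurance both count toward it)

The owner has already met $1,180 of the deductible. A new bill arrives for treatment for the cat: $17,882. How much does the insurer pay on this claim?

$12,049.60

Remaining deductible: $4,000 − $1,180 = $2,820.
That leaves $17,882 − $2,820 = $15,062 for coinsurance.
Owner's 20% share of $15,062 is $3,012.40.
That puts the owner's cost at $2,820 + $3,012.40 = $5,832.40 before any cap.
Cumulative spending $1,180 + $5,832.40 = $7,012.40 stays under the $15,750 maximum.
The insurer covers the remainder: $17,882 − $5,832.40 = $12,049.60.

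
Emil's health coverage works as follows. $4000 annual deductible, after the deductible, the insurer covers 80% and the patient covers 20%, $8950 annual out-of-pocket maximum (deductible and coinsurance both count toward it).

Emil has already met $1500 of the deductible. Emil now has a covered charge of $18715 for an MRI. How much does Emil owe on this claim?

$5743

$1500 of the $4000 deductible is already met, leaving $2500.
The remaining $16215 (= $18715 − $2500) moves to coinsurance.
20% of $16215 = $3243 falls to the patient.
Patient responsibility before any cap: $2500 + $3243 = $5743.
Cumulative spending $1500 + $5743 = $7243 stays under the $8950 maximum.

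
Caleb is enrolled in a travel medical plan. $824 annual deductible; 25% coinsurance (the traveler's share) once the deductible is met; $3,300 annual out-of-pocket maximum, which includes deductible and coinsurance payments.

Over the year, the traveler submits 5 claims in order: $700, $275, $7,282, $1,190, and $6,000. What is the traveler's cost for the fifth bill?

$320.25

Bill 1, $700: all of it applies to the deductible. Cost to traveler: $700. OOP to date $700.
Bill 2, $275: $124 to deductible, leaving $151; coinsurance $151 × 25% = $37.75. Cost to traveler: $161.75. OOP to date $861.75.
Bill 3, $7,282: 25% coinsurance on $7,282 = $1,820.50. Cost to traveler: $1,820.50. OOP to date $2,682.25.
Bill 4, $1,190: deductible met; 25% of $1,190 = $297.50. Cost to traveler: $297.50. OOP to date $2,979.75.
Bill 5, $6,000: deductible met; 25% of $6,000 = $1,500. OOP would hit $4,479.75 > $3,300, so the cap limits the traveler to $3,300 − $2,979.75 = $320.25.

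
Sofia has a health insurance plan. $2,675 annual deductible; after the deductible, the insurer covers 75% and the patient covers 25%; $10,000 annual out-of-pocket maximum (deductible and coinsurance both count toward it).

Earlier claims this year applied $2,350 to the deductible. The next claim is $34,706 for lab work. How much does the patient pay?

$7,650

Remaining deductible: $2,675 − $2,350 = $325.
That leaves $34,706 − $325 = $34,381 for coinsurance.
Patient's 25% share of $34,381 is $8,595.25.
So the patient owes $325 + $8,595.25 = $8,920.25 before any cap.
That would bring total out-of-pocket to $11,270.25, past the $10,000 cap. The patient is capped at $10,000 − $2,350 = $7,650 on this claim.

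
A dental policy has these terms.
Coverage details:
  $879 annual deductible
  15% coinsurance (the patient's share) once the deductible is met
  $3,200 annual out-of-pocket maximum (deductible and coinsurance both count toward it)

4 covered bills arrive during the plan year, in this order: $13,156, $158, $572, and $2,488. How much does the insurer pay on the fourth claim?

$2,118.05

Bill 1, $13,156: $879 finishes the deductible; $12,277 goes to coinsurance; coinsurance $12,277 × 15% = $1,841.55. Patient owes $2,720.55 (running OOP $2,720.55). Insurer: $13,156 − $2,720.55 = $10,435.45.
Bill 2, $158: deductible already satisfied, so patient's share is 15% × $158 = $23.70. Cost to patient: $23.70. OOP to date $2,744.25. Plan pays $158 − $23.70 = $134.30.
Bill 3, $572: deductible met; 15% of $572 = $85.80. Patient owes $85.80 (running OOP $2,830.05). Insurer: $572 − $85.80 = $486.20.
Bill 4, $2,488: deductible already satisfied, so patient's share is 15% × $2,488 = $373.20. That would push OOP to $3,203.25, over the $3,200 cap, so patient pays $3,200 − $2,830.05 = $369.95. Insurer: $2,488 − $369.95 = $2,118.05.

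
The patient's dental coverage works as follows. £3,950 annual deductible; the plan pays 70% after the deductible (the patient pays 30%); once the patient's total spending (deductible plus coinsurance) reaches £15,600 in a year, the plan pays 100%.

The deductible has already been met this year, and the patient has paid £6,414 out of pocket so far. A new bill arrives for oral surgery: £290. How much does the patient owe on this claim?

The deductible is already satisfied, so the full bill goes to coinsurance.
Patient's 30% share of £290 is £87.
Total out-of-pocket so far would be £6,414 + £87 = £6,501, below the £15,600 cap — no reduction.

£87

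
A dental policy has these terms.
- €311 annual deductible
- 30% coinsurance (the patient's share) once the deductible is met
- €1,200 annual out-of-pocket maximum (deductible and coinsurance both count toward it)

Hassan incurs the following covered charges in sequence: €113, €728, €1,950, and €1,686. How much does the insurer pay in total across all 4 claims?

#1 (€113): all of it applies to the deductible. Cost to patient: €113. OOP to date €113. Plan pays €113 − €113 = €0.
#2 (€728): €198 to deductible, leaving €530; patient's 30% is €159. Patient owes €357 (running OOP €470). Insurer: €728 − €357 = €371.
#3 (€1,950): deductible met; 30% of €1,950 = €585. Cost to patient: €585. OOP to date €1,055. Plan pays €1,950 − €585 = €1,365.
#4 (€1,686): deductible met; 30% of €1,686 = €505.80. Adding that to €1,055 gives €1,560.80, past the €1,200 cap; patient pays only €1,200 − €1,055 = €145. Plan pays €1,686 − €145 = €1,541.
Insurer total = bills − patient's total = €4,477 − €1,200 = €3,277.

€3,277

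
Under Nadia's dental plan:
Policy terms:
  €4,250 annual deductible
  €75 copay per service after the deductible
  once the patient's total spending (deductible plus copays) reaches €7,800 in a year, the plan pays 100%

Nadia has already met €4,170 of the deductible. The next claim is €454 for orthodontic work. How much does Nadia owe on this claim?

€4,170 of the €4,250 deductible is already met, leaving €80.
That leaves €454 − €80 = €374 for the copay.
Copay on this service: €75.
That puts the patient's cost at €80 + €75 = €155 before any cap.
Cumulative spending €4,170 + €155 = €4,325 stays under the €7,800 maximum.

€155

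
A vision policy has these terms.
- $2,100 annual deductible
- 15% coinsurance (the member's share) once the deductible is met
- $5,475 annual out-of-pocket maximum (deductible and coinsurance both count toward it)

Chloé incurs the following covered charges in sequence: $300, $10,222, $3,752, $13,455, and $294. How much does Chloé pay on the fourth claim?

Claim 1 — $300: all of it applies to the deductible. Cost to member: $300. OOP to date $300.
Claim 2 — $10,222: $1,800 to deductible, leaving $8,422; member's 15% is $1,263.30. Member owes $3,063.30 (running OOP $3,363.30).
Claim 3 — $3,752: 15% coinsurance on $3,752 = $562.80. Member owes $562.80 (running OOP $3,926.10).
Claim 4 — $13,455: 15% coinsurance on $13,455 = $2,018.25. That would push OOP to $5,944.35, over the $5,475 cap, so member pays $5,475 − $3,926.10 = $1,548.90.

$1,548.90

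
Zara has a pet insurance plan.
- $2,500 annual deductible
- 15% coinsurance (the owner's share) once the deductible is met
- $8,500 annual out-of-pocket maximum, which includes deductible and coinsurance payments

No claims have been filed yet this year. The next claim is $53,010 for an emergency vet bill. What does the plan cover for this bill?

Deductible not yet touched, so the first $2,500 of the bill goes to the deductible.
After the $2,500 deductible portion, $53,010 − $2,500 = $50,510 is subject to coinsurance.
Coinsurance: $50,510 × 15% = $7,576.50.
That puts the owner's cost at $2,500 + $7,576.50 = $10,076.50 before any cap.
Adding $10,076.50 to the $0 already spent would give $10,076.50, which exceeds the $8,500 cap; the owner pays just $8,500 − $0 = $8,500.
Insurer pays the balance: $53,010 − $8,500 = $44,510.

$44,510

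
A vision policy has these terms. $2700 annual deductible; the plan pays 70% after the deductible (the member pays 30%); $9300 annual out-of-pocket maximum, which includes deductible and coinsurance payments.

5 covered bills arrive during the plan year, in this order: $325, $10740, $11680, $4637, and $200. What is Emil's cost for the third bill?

#1 ($325): entire amount goes to the deductible. Member owes $325 (running OOP $325).
#2 ($10740): deductible takes $2375, $8365 remains; member's 30% is $2509.50. Member pays $4884.50; OOP now $5209.50.
#3 ($11680): deductible already satisfied, so member's share is 30% × $11680 = $3504. Cost to member: $3504. OOP to date $8713.50.

$3504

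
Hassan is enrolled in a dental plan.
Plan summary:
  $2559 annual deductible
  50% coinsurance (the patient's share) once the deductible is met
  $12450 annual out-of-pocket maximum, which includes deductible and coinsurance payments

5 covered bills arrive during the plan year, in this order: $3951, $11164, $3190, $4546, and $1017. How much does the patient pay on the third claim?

$1595

#1 ($3951): deductible takes $2559, $1392 remains; 50% of $1392 = $696. Patient owes $3255 (running OOP $3255).
#2 ($11164): deductible already satisfied, so patient's share is 50% × $11164 = $5582. Cost to patient: $5582. OOP to date $8837.
#3 ($3190): deductible already satisfied, so patient's share is 50% × $3190 = $1595. Patient owes $1595 (running OOP $10432).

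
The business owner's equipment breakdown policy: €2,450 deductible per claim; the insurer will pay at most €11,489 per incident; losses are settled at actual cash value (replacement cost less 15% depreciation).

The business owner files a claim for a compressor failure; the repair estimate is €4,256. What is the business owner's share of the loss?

Depreciate 15%: the covered value is €4,256 × 0.85 = €3,617.60.
After the deductible, €3,617.60 − €2,450 = €1,167.60 remains.
That's under the €11,489 cap, so the insurer reimburses the full €1,167.60.
The business owner bears the rest of the original loss: €4,256 − €1,167.60 = €3,088.40.

€3,088.40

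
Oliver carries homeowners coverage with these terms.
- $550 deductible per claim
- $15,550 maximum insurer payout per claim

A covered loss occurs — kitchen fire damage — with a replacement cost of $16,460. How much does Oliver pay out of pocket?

Less the $550 deductible: $16,460 − $550 = $15,910.
Since $15,910 > $15,550, the payout is capped at $15,550.
Homeowner's share is the uncovered remainder: $16,460 − $15,550 = $910.

$910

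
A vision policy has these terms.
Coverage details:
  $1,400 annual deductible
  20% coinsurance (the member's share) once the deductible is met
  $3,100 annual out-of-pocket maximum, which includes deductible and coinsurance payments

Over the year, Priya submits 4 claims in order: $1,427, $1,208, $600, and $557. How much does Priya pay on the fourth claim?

$111.40

Bill 1, $1,427: $1,400 finishes the deductible; $27 goes to coinsurance; coinsurance $27 × 20% = $5.40. Member pays $1,405.40; OOP now $1,405.40.
Bill 2, $1,208: deductible already satisfied, so member's share is 20% × $1,208 = $241.60. Cost to member: $241.60. OOP to date $1,647.
Bill 3, $600: 20% coinsurance on $600 = $120. Cost to member: $120. OOP to date $1,767.
Bill 4, $557: 20% coinsurance on $557 = $111.40. Member owes $111.40 (running OOP $1,878.40).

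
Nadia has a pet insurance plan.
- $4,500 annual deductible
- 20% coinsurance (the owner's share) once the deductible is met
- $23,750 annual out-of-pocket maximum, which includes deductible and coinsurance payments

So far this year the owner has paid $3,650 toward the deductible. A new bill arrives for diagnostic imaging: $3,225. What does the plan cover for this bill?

$3,650 of the $4,500 deductible is already met, leaving $850.
After the $850 deductible portion, $3,225 − $850 = $2,375 is subject to coinsurance.
Coinsurance: $2,375 × 20% = $475.
That puts the owner's cost at $850 + $475 = $1,325 before any cap.
Year-to-date out-of-pocket becomes $3,650 + $1,325 = $4,975, still under the $23,750 maximum, so no cap applies.
The plan picks up $3,225 − $1,325 = $1,900.

$1,900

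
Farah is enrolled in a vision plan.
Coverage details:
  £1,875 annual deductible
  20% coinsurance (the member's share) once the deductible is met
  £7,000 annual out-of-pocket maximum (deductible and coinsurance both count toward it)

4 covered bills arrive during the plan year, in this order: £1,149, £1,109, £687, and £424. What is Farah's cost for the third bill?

£137.40

Bill 1, £1,149: all of it applies to the deductible. Cost to member: £1,149. OOP to date £1,149.
Bill 2, £1,109: £726 finishes the deductible; £383 goes to coinsurance; coinsurance £383 × 20% = £76.60. Cost to member: £802.60. OOP to date £1,951.60.
Bill 3, £687: deductible already satisfied, so member's share is 20% × £687 = £137.40. Member pays £137.40; OOP now £2,089.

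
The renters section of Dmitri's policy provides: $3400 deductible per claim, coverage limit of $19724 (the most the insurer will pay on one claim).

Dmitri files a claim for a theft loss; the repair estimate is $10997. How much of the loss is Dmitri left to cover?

After the deductible, $10997 − $3400 = $7597 remains.
$7597 ≤ $19724, so the limit doesn't bind; insurer pays $7597.
The tenant bears the rest of the original loss: $10997 − $7597 = $3400.

$3400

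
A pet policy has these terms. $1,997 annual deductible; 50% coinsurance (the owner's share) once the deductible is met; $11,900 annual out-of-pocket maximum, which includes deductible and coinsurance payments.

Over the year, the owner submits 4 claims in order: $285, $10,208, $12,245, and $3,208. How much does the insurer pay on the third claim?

$6,590

Bill 1, $285: all of it applies to the deductible. Cost to owner: $285. OOP to date $285. Plan pays $285 − $285 = $0.
Bill 2, $10,208: $1,712 to deductible, leaving $8,496; owner's 50% is $4,248. Owner pays $5,960; OOP now $6,245. Plan pays $10,208 − $5,960 = $4,248.
Bill 3, $12,245: deductible met; 50% of $12,245 = $6,122.50. OOP would hit $12,367.50 > $11,900, so the cap limits the owner to $11,900 − $6,245 = $5,655. Insurer: $12,245 − $5,655 = $6,590.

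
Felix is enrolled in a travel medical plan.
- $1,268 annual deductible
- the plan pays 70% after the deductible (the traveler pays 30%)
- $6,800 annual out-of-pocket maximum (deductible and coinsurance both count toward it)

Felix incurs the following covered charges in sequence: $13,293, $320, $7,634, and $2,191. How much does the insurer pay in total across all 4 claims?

$16,638

Claim 1 — $13,293: deductible takes $1,268, $12,025 remains; coinsurance $12,025 × 30% = $3,607.50. Cost to traveler: $4,875.50. OOP to date $4,875.50. Plan pays $13,293 − $4,875.50 = $8,417.50.
Claim 2 — $320: deductible already satisfied, so traveler's share is 30% × $320 = $96. Traveler owes $96 (running OOP $4,971.50). Plan pays $320 − $96 = $224.
Claim 3 — $7,634: deductible met; 30% of $7,634 = $2,290.20. Adding that to $4,971.50 gives $7,261.70, past the $6,800 cap; traveler pays only $6,800 − $4,971.50 = $1,828.50. Insurer: $7,634 − $1,828.50 = $5,805.50.
Claim 4 — $2,191: deductible already satisfied, so traveler's share is 30% × $2,191 = $657.30. Adding that to $6,800 gives $7,457.30, past the $6,800 cap; traveler pays only $6,800 − $6,800 = $0. Plan pays $2,191 − $0 = $2,191.
Insurer total = bills − traveler's total = $23,438 − $6,800 = $16,638.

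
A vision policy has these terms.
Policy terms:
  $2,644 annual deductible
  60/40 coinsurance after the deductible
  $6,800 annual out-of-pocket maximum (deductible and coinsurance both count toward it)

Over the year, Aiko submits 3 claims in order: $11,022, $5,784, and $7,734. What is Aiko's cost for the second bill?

$804.80

Bill 1, $11,022: $2,644 finishes the deductible; $8,378 goes to coinsurance; member's 40% is $3,351.20. Cost to member: $5,995.20. OOP to date $5,995.20.
Bill 2, $5,784: deductible already satisfied, so member's share is 40% × $5,784 = $2,313.60. That would push OOP to $8,308.80, over the $6,800 cap, so member pays $6,800 − $5,995.20 = $804.80.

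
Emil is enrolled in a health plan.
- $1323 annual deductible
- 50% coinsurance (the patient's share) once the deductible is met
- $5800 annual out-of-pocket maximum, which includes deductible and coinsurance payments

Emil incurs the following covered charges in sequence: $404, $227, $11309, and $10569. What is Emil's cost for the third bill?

Claim 1 ($404): all of it applies to the deductible. Patient owes $404 (running OOP $404).
Claim 2 ($227): entire amount goes to the deductible. Patient pays $227; OOP now $631.
Claim 3 ($11309): deductible takes $692, $10617 remains; coinsurance $10617 × 50% = $5308.50. Claim cost before the cap: $692 + $5308.50 = $6000.50. Adding that to $631 gives $6631.50, past the $5800 cap; patient pays only $5800 − $631 = $5169.

$5169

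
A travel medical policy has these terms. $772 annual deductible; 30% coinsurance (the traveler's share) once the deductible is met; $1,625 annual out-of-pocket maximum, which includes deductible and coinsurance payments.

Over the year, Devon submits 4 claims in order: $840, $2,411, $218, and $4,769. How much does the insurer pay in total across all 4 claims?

#1 ($840): $772 finishes the deductible; $68 goes to coinsurance; 30% of $68 = $20.40. Traveler owes $792.40 (running OOP $792.40). Plan pays $840 − $792.40 = $47.60.
#2 ($2,411): deductible already satisfied, so traveler's share is 30% × $2,411 = $723.30. Traveler pays $723.30; OOP now $1,515.70. Insurer: $2,411 − $723.30 = $1,687.70.
#3 ($218): deductible already satisfied, so traveler's share is 30% × $218 = $65.40. Traveler pays $65.40; OOP now $1,581.10. Insurer: $218 − $65.40 = $152.60.
#4 ($4,769): deductible met; 30% of $4,769 = $1,430.70. OOP would hit $3,011.80 > $1,625, so the cap limits the traveler to $1,625 − $1,581.10 = $43.90. Plan pays $4,769 − $43.90 = $4,725.10.
Insurer total: $47.60 + $1,687.70 + $152.60 + $4,725.10 = $6,613.

$6,613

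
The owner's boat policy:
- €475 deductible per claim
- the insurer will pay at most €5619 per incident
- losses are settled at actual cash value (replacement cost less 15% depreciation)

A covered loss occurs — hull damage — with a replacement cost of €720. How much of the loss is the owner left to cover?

€583

Depreciate 15%: the covered value is €720 × 0.85 = €612.
After the deductible, €612 − €475 = €137 remains.
That's under the €5619 cap, so the insurer reimburses the full €137.
Out of pocket: €720 − €137 = €583.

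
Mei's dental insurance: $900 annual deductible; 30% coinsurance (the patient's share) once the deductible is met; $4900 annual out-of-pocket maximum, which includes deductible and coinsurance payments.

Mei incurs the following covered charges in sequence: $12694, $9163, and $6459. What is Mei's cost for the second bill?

$461.80

#1 ($12694): $900 finishes the deductible; $11794 goes to coinsurance; patient's 30% is $3538.20. Patient owes $4438.20 (running OOP $4438.20).
#2 ($9163): 30% coinsurance on $9163 = $2748.90. OOP would hit $7187.10 > $4900, so the cap limits the patient to $4900 − $4438.20 = $461.80.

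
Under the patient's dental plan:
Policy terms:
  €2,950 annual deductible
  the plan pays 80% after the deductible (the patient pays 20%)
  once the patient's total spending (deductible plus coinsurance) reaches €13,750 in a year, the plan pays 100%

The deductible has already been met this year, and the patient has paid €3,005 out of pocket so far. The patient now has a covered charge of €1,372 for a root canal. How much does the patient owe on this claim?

€274.40

The deductible is already satisfied, so the full bill goes to coinsurance.
Coinsurance: €1,372 × 20% = €274.40.
Cumulative spending €3,005 + €274.40 = €3,279.40 stays under the €13,750 maximum.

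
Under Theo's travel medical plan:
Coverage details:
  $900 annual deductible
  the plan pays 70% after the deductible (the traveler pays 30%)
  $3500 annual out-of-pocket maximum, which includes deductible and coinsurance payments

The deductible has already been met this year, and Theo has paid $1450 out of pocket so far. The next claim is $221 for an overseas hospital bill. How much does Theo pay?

With the deductible met, the entire $221 is subject to coinsurance.
30% of $221 = $66.30 falls to the traveler.
Total out-of-pocket so far would be $1450 + $66.30 = $1516.30, below the $3500 cap — no reduction.

$66.30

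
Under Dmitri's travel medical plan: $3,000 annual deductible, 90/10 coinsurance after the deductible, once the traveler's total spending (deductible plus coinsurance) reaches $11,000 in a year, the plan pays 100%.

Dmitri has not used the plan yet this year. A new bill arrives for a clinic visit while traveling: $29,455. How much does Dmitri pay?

The full $3,000 deductible is still open; $3,000 of this bill applies to it.
After the $3,000 deductible portion, $29,455 − $3,000 = $26,455 is subject to coinsurance.
Traveler's 10% share of $26,455 is $2,645.50.
Traveler responsibility before any cap: $3,000 + $2,645.50 = $5,645.50.
Cumulative spending $0 + $5,645.50 = $5,645.50 stays under the $11,000 maximum.

$5,645.50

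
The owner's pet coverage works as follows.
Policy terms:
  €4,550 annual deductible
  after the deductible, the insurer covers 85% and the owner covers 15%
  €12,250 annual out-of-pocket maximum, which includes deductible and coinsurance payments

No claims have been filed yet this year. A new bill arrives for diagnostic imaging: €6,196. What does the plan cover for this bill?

€1,399.10

Nothing has been paid toward the €4,550 deductible, so the first €4,550 of this charge is applied there.
That leaves €6,196 − €4,550 = €1,646 for coinsurance.
Coinsurance: €1,646 × 15% = €246.90.
So the owner owes €4,550 + €246.90 = €4,796.90 before any cap.
Total out-of-pocket so far would be €0 + €4,796.90 = €4,796.90, below the €12,250 cap — no reduction.
Insurer pays the balance: €6,196 − €4,796.90 = €1,399.10.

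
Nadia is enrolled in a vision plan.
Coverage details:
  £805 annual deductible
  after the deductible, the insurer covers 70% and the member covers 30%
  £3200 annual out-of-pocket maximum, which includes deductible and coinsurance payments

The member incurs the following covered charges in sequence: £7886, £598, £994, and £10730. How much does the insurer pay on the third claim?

£902.70

Claim 1 (£7886): £805 to deductible, leaving £7081; member's 30% is £2124.30. Member pays £2929.30; OOP now £2929.30. Plan pays £7886 − £2929.30 = £4956.70.
Claim 2 (£598): 30% coinsurance on £598 = £179.40. Cost to member: £179.40. OOP to date £3108.70. Plan pays £598 − £179.40 = £418.60.
Claim 3 (£994): 30% coinsurance on £994 = £298.20. OOP would hit £3406.90 > £3200, so the cap limits the member to £3200 − £3108.70 = £91.30. Insurer: £994 − £91.30 = £902.70.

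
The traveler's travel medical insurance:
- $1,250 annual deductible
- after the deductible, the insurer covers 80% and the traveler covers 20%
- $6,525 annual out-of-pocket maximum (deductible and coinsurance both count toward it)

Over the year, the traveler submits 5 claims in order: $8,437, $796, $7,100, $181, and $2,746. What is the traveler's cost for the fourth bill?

Claim 1 ($8,437): $1,250 to deductible, leaving $7,187; 20% of $7,187 = $1,437.40. Traveler pays $2,687.40; OOP now $2,687.40.
Claim 2 ($796): deductible already satisfied, so traveler's share is 20% × $796 = $159.20. Traveler pays $159.20; OOP now $2,846.60.
Claim 3 ($7,100): deductible already satisfied, so traveler's share is 20% × $7,100 = $1,420. Traveler owes $1,420 (running OOP $4,266.60).
Claim 4 ($181): deductible already satisfied, so traveler's share is 20% × $181 = $36.20. Cost to traveler: $36.20. OOP to date $4,302.80.

$36.20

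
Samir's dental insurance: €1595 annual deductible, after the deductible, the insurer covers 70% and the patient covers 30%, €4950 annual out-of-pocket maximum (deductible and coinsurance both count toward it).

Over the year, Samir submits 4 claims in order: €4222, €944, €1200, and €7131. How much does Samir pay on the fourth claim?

Claim 1 (€4222): €1595 finishes the deductible; €2627 goes to coinsurance; patient's 30% is €788.10. Cost to patient: €2383.10. OOP to date €2383.10.
Claim 2 (€944): deductible met; 30% of €944 = €283.20. Cost to patient: €283.20. OOP to date €2666.30.
Claim 3 (€1200): deductible already satisfied, so patient's share is 30% × €1200 = €360. Patient owes €360 (running OOP €3026.30).
Claim 4 (€7131): 30% coinsurance on €7131 = €2139.30. Adding that to €3026.30 gives €5165.60, past the €4950 cap; patient pays only €4950 − €3026.30 = €1923.70.

€1923.70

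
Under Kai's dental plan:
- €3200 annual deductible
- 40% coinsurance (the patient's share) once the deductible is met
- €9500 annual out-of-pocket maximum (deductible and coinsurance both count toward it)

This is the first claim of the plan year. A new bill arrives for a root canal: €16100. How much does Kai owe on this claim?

The full €3200 deductible is still open; €3200 of this bill applies to it.
The remaining €12900 (= €16100 − €3200) moves to coinsurance.
40% of €12900 = €5160 falls to the patient.
So the patient owes €3200 + €5160 = €8360 before any cap.
Total out-of-pocket so far would be €0 + €8360 = €8360, below the €9500 cap — no reduction.

€8360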